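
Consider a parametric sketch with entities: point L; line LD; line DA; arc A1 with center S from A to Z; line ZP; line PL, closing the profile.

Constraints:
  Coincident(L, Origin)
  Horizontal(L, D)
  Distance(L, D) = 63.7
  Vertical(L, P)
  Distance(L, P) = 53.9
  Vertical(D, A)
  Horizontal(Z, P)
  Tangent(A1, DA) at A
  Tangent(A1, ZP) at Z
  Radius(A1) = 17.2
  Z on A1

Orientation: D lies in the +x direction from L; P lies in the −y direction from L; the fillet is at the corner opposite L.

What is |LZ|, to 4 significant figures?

71.19

L is at the origin; L and D share the same y with |LD| = 63.7 and D on the +x side, so D = (63.70, 0.000). LP is vertical with |LP| = 53.9 and P on the −y side, so P = (0.000, -53.90). The virtual corner opposite L is at (63.70, -53.90). The tangent condition forces SA to be normal to DA and A1 meets ZP tangentially, so SZ is at right angles to ZP, with radius 17.2, so the center S sits 17.2 in from both sides at S = (46.50, -36.70). That places the tangent points at A = (63.70, -36.70) on DA and Z = (46.50, -53.90) on ZP. Then |LZ| = |Z − L| = 71.19.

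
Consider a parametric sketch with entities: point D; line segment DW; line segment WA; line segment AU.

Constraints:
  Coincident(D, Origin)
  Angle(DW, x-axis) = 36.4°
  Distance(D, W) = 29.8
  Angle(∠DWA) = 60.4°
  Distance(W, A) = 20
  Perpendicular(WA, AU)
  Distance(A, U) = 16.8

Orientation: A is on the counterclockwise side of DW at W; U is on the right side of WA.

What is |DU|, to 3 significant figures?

43.0

D is at the origin; DW runs at 36.4° with length 29.8, so W = 29.8·(cos 36.4°, sin 36.4°) = (24.0, 17.7). ∠DWA = 60.4°, so WA runs at 36.4° + (180° − 60.4°) = 156° from the x-axis; with |WA| = 20.0, A = W + 20.0·(cos 156°, sin 156°) = (5.71, 25.8). WA is perpendicular to AU; with |AU| = 16.8 on the right of WA, U = A + 16.8·(0.407, 0.914) = (12.5, 41.2). Then |DU| = |U − D| = 43.0.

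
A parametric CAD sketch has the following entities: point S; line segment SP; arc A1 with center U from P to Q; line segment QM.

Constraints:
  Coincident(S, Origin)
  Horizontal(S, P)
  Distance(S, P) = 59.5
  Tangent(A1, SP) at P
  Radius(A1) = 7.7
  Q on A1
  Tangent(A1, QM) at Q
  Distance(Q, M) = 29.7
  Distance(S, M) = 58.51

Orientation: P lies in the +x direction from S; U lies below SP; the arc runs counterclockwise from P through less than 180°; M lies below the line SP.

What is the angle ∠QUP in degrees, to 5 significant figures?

79.491°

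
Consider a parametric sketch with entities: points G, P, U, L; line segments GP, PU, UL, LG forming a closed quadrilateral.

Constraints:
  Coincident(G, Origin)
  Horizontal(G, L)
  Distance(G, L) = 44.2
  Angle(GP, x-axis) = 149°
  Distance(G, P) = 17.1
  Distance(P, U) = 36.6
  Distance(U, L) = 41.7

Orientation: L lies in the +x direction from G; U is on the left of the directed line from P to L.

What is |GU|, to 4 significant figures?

33.61

Checks: |PU| = 36.60 ✓; |UL| = 41.70 ✓.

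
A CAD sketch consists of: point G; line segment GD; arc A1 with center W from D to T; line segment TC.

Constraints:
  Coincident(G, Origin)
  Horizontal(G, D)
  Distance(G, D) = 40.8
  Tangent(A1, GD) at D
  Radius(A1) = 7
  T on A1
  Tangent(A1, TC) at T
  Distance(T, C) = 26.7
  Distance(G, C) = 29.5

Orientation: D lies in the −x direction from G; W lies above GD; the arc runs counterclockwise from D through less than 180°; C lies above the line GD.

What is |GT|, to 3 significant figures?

35.5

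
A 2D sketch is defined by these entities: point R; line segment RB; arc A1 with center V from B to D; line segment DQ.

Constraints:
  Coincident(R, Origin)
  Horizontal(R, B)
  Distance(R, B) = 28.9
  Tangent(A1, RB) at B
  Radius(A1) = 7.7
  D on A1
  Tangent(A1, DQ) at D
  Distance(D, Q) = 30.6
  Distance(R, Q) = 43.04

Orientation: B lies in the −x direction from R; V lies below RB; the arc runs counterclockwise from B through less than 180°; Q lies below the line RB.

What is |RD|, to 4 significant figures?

37.39

R is at the origin; RB is horizontal with |RB| = 28.9 and B on the −x side, so B = (-28.90, 0.000). Since A1 is tangent to RB there, VB ⟂ RB, so V = B + (0, -7.7) = (-28.90, -7.700). Since VD ⟂ DQ (tangency), |VQ| = √(7.7² + 30.6²) = 31.55 regardless of where D sits on A1. So Q lies on both circle(R, 43.04) and circle(V, 31.55); the below-RB intersection is Q = (-20.17, -38.02). D is the foot of the tangent from Q: D = (-35.56, -11.57).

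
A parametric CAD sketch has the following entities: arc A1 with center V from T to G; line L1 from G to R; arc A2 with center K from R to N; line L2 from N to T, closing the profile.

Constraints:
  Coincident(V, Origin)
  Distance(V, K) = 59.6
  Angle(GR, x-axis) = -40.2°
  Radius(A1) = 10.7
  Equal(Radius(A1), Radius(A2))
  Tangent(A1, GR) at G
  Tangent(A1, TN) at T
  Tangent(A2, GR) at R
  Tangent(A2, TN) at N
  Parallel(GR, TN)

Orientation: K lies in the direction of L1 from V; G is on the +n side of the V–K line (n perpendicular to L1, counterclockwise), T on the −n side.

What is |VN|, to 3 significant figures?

60.6

Tangency of A1 to both parallel lines with radius 10.7 puts G and T at V ± 10.7·n: G = (6.91, 8.17), T = (-6.91, -8.17). Equal radii place R and N the same way about K: R = K + 10.7·n = (52.4, -30.3), N = K − 10.7·n = (38.6, -46.6). Then |VN| = |N − V| = 60.6.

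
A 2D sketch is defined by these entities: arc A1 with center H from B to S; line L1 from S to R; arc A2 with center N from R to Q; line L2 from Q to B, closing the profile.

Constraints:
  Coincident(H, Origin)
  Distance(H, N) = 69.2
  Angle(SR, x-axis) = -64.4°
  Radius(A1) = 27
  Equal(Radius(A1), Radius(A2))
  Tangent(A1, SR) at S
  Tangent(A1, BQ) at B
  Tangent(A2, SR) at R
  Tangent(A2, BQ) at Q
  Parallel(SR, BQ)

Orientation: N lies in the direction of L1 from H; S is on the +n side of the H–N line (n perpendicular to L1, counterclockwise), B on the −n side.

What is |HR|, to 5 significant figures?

74.281

Tangency of A1 to both parallel lines with radius 27.0 puts S and B at H ± 27.0·n: S = (24.349, 11.666), B = (-24.349, -11.666). Equal radii place R and Q the same way about N: R = N + 27.0·n = (54.250, -50.740), Q = N − 27.0·n = (5.5509, -74.073). Then |HR| = |R − H| = 74.281.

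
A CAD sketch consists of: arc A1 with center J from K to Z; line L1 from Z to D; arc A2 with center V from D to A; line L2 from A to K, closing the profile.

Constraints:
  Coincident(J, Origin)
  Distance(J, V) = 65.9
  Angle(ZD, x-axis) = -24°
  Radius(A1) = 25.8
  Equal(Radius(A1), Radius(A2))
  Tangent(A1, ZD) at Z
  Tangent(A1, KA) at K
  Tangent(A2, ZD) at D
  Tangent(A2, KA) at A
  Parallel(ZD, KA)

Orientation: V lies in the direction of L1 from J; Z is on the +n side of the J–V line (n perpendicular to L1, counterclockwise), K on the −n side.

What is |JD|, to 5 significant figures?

70.770

The slot axis is L1's direction at -24.0°, so u = (cos -24.0°, sin -24.0°) = (0.91355, -0.40674) and n = (−sin -24.0°, cos -24.0°) = (0.40674, 0.91355). J is at the origin and V lies 65.9 along u from J, so V = 65.9·u = (60.203, -26.804). Tangency of A1 to both parallel lines with radius 25.8 puts Z and K at J ± 25.8·n: Z = (10.494, 23.569), K = (-10.494, -23.569). Equal radii place D and A the same way about V: D = V + 25.8·n = (70.696, -3.2345), A = V − 25.8·n = (49.709, -50.373). Then |JD| = |D − J| = 70.770.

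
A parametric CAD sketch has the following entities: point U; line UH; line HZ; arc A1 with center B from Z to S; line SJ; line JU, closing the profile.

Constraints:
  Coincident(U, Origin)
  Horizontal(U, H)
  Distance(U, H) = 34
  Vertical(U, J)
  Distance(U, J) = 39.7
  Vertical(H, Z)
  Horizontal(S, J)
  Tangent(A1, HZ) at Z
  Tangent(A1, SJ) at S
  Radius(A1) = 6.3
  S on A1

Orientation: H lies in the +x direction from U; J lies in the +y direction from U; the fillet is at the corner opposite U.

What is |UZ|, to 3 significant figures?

47.7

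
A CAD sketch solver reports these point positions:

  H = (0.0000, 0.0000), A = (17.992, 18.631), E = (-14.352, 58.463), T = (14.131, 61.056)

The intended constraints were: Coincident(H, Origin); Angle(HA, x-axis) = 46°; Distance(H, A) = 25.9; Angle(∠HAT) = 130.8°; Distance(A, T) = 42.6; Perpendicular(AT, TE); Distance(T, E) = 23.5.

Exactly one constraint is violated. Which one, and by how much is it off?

Distance(T, E) = 23.5 — off by 5.10.

H = (0.00, 0.00) ✓; HA at 46.00° ✓; |HA| = 25.90 ✓; ∠HAT = 130.8° ✓; |AT| = 42.60 ✓; ∠(AT, TE) = 90.00° ✓; |TE| = 28.60 ✗.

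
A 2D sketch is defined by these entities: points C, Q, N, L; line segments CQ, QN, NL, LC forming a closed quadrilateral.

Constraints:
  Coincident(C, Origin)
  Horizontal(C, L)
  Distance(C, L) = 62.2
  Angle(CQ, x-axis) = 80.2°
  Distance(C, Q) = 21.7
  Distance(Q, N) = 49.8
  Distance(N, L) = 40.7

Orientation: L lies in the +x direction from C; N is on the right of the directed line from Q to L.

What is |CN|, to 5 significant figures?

35.663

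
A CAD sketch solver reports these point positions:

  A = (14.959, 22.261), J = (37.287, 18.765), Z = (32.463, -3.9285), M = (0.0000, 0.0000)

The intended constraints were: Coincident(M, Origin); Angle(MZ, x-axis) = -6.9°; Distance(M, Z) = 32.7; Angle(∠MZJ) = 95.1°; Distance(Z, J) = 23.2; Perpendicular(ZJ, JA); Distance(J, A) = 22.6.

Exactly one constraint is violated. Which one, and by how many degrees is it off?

Perpendicular(ZJ, JA) — off by 3.10°.

M = (0.00, 0.00) ✓; MZ at -6.900° ✓; |MZ| = 32.70 ✓; ∠MZJ = 95.10° ✓; |ZJ| = 23.20 ✓; ∠(ZJ, JA) = 93.10° ✗; |JA| = 22.60 ✓.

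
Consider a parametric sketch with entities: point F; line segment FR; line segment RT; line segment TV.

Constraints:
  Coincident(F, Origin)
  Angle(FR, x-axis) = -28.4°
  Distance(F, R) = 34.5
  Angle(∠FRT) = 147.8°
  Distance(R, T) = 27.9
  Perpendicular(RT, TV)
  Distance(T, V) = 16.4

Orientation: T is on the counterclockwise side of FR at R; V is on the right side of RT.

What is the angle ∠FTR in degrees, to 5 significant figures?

17.849°

F is at the origin; FR runs at -28.4° with length 34.5, so R = 34.5·(cos -28.4°, sin -28.4°) = (30.348, -16.409). ∠FRT = 147.8°, so RT runs at -28.4° + (180° − 147.8°) = 3.8000° from the x-axis; with |RT| = 27.9, T = R + 27.9·(cos 3.8000°, sin 3.8000°) = (58.187, -14.560). Then cos ∠FTR = TF·TR / (|TF||TR|), giving 17.849°.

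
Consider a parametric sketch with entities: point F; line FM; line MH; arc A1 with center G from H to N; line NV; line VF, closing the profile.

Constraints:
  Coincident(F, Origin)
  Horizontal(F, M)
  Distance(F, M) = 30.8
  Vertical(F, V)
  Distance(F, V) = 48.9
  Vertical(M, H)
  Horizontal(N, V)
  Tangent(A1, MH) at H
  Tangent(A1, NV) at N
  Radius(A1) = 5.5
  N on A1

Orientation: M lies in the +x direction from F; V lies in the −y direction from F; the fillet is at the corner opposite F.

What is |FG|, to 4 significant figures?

50.24

F is at the origin; F and M share the same y with |FM| = 30.8 and M on the +x side, so M = (30.80, 0.000). FV is vertical with |FV| = 48.9 and V on the −y side, so V = (0.000, -48.90). The virtual corner opposite F is at (30.80, -48.90). Tangency of A1 to MH means the radius GH is perpendicular to MH and tangency of A1 to NV means the radius GN is perpendicular to NV, with radius 5.5, so the center G sits 5.5 in from both sides at G = (25.30, -43.40). Then |FG| = |G − F| = 50.24.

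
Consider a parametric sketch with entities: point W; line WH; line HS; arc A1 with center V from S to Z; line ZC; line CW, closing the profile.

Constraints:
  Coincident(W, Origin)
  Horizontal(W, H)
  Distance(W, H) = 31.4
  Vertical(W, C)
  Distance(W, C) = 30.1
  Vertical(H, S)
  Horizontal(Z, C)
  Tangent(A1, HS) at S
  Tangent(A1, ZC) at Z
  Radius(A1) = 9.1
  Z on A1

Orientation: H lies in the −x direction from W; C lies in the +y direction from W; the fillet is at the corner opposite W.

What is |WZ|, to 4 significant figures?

37.46

The virtual corner opposite W is at (-31.40, 30.10). Since A1 is tangent to HS there, VS ⟂ HS and A1 meets ZC tangentially, so VZ is at right angles to ZC, with radius 9.1, so the center V sits 9.1 in from both sides at V = (-22.30, 21.00). That places the tangent points at S = (-31.40, 21.00) on HS and Z = (-22.30, 30.10) on ZC. Then |WZ| = |Z − W| = 37.46.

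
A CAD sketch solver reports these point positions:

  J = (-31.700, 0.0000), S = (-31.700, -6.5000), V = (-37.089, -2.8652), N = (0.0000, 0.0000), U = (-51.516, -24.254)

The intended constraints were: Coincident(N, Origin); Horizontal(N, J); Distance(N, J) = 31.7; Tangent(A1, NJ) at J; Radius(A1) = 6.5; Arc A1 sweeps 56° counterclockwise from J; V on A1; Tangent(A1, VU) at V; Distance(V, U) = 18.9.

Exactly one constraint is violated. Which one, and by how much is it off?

Distance(V, U) = 18.9 — off by 6.90.

N = (0.00, 0.00) ✓; N.y = 0.00, J.y = 0.00 ✓; |NJ| = 31.70 ✓; ∠(SJ, JN) = 90.00° ✓; |SJ| = 6.500 ✓; bearing(S→V) − bearing(S→J) = 56.00° ✓; |SV| = 6.500 ✓; ∠(SV, VU) = 90.00° ✓; |VU| = 25.80 ✗.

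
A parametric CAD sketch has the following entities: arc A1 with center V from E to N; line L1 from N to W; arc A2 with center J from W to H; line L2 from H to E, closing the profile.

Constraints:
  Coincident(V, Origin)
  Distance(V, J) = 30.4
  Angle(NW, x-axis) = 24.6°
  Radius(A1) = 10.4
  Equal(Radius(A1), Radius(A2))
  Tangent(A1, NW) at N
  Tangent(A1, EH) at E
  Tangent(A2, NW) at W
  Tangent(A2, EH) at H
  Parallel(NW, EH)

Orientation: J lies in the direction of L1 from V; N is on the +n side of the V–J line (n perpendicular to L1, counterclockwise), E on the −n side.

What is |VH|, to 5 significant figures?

32.130

The slot axis is L1's direction at 24.6°, so u = (cos 24.6°, sin 24.6°) = (0.90924, 0.41628) and n = (−sin 24.6°, cos 24.6°) = (-0.41628, 0.90924). V is at the origin and J lies 30.4 along u from V, so J = 30.4·u = (27.641, 12.655). Tangency of A1 to both parallel lines with radius 10.4 puts N and E at V ± 10.4·n: N = (-4.3293, 9.4561), E = (4.3293, -9.4561). Equal radii place W and H the same way about J: W = J + 10.4·n = (23.311, 22.111), H = J − 10.4·n = (31.970, 3.1989). Then |VH| = |H − V| = 32.130.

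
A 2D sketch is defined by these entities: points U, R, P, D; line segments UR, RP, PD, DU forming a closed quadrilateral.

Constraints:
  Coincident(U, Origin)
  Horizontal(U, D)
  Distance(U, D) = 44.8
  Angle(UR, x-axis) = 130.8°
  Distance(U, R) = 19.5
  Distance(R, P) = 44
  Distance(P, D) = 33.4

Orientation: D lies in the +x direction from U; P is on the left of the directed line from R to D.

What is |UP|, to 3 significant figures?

41.1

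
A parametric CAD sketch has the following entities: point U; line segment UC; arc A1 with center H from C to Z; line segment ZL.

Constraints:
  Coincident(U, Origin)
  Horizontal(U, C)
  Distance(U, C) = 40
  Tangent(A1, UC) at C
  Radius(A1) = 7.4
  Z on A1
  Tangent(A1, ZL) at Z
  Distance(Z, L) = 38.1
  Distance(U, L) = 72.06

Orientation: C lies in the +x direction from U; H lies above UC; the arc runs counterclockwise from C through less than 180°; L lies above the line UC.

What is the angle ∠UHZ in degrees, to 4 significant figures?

150.9°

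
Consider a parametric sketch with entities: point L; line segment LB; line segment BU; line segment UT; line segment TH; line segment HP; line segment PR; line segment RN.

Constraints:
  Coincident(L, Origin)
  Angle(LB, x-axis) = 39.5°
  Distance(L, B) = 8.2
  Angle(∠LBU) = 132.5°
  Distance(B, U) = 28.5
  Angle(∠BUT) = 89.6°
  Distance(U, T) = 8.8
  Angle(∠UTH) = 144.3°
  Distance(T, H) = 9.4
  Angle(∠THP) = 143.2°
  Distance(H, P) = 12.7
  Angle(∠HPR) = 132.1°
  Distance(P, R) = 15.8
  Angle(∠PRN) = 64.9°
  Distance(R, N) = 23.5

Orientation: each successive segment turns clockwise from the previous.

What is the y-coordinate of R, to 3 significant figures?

-6.31

L is at the origin; LB runs at 39.5° with length 8.2, so B = (6.33, 5.22). ∠LBU = 132.5° gives BU at -8.00° from the x-axis; with |BU| = 28.5, U = (34.5, 1.25). ∠BUT = 89.6° gives UT at -98.4° from the x-axis; with |UT| = 8.8, T = (33.3, -7.46). ∠UTH = 144.3° gives TH at -134° from the x-axis; with |TH| = 9.4, H = (26.7, -14.2). ∠THP = 143.2° gives HP at -171° from the x-axis; with |HP| = 12.7, P = (14.2, -16.2). ∠HPR = 132.1° gives PR at 141° from the x-axis; with |PR| = 15.8, R = (1.87, -6.31). So R.y = -6.31.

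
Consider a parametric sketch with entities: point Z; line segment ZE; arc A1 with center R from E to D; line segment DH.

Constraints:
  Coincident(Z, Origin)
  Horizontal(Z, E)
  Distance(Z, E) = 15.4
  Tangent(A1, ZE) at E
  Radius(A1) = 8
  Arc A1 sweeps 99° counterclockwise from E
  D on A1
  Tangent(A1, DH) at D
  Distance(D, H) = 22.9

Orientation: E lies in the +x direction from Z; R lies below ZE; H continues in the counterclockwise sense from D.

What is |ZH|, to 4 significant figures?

33.74

On A1, E sits at bearing 90° from R; a 99° counterclockwise sweep puts D at bearing 189°, so D = R + 8.0·(cos 189°, sin 189°) = (7.498, -9.251). Tangency of A1 to DH means the radius RD is perpendicular to DH, so DH runs along (−sin 189°, cos 189°); with |DH| = 22.9, H = (11.08, -31.87). Then |ZH| = |H − Z| = 33.74.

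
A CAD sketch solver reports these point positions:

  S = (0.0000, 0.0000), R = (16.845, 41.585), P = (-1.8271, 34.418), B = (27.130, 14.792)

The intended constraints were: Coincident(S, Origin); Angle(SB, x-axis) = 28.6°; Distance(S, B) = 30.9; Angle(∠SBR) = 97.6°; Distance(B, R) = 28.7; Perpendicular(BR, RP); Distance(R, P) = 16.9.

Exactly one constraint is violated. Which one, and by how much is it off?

Distance(R, P) = 16.9 — off by 3.10.

S = (0.00, 0.00) ✓; SB at 28.60° ✓; |SB| = 30.90 ✓; ∠SBR = 97.60° ✓; |BR| = 28.70 ✓; ∠(BR, RP) = 90.00° ✓; |RP| = 20.00 ✗.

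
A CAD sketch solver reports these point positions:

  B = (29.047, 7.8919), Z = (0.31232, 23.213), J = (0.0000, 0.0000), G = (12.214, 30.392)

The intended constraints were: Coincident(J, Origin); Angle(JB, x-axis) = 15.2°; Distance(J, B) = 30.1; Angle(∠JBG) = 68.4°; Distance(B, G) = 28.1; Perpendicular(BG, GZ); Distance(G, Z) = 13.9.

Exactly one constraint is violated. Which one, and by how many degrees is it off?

Perpendicular(BG, GZ) — off by 5.70°.

J = (0.00, 0.00) ✓; JB at 15.20° ✓; |JB| = 30.10 ✓; ∠JBG = 68.40° ✓; |BG| = 28.10 ✓; ∠(BG, GZ) = 84.30° ✗; |GZ| = 13.90 ✓.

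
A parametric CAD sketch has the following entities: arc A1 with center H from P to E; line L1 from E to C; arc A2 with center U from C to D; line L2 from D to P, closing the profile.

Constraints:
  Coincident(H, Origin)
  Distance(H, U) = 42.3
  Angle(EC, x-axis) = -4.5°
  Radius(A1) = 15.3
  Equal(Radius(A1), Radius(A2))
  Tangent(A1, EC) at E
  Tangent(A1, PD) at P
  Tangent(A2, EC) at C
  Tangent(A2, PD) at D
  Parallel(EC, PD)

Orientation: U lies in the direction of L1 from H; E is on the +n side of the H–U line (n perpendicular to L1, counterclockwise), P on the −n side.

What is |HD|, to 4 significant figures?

44.98

Tangency of A1 to both parallel lines with radius 15.3 puts E and P at H ± 15.3·n: E = (1.200, 15.25), P = (-1.200, -15.25). Equal radii place C and D the same way about U: C = U + 15.3·n = (43.37, 11.93), D = U − 15.3·n = (40.97, -18.57). Then |HD| = |D − H| = 44.98.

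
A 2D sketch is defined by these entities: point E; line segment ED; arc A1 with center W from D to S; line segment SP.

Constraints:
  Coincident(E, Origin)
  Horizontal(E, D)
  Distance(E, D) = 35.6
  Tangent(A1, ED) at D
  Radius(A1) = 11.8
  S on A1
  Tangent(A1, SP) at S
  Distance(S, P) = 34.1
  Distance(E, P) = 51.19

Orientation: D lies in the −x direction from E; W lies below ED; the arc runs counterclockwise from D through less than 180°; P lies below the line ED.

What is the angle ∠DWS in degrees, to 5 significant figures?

129.29°

Checks: |WS| = 11.80 ✓; ∠(WS, SP) = 90.00° ✓; |SP| = 34.10 ✓; |EP| = 51.19 ✓.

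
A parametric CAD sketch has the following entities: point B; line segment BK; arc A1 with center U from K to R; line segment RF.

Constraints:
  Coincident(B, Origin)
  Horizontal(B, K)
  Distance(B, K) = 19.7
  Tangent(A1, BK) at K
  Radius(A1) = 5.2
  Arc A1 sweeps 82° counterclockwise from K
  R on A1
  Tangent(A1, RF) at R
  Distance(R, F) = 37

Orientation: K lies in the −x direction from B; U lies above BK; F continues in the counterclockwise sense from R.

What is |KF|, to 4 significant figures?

42.39

B is at the origin; B and K share the same y with |BK| = 19.7 and K on the −x side, so K = (-19.70, 0.000). A1 meets BK tangentially, so UK is at right angles to BK, so U = K + (0, 5.2) = (-19.70, 5.200). On A1, K sits at bearing -90° from U; an 82° counterclockwise sweep puts R at bearing -8°, so R = U + 5.2·(cos -8°, sin -8°) = (-14.55, 4.476). A1 meets RF tangentially, so UR is at right angles to RF, so RF runs along (−sin -8°, cos -8°); with |RF| = 37.0, F = (-9.401, 41.12). Then |KF| = |F − K| = 42.39.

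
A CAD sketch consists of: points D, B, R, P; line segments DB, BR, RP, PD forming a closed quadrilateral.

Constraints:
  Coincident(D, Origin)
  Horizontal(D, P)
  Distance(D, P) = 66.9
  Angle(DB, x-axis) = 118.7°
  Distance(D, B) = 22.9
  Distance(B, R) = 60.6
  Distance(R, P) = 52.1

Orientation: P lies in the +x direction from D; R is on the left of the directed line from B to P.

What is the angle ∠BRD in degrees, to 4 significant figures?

21.03°

D is at the origin; D and P share the same y with |DP| = 66.9 and P in +x, so P = (66.9, 0). DB runs at 118.7° with |DB| = 22.9, so B = (-11.00, 20.09). R is determined by |BR| = 60.6 and |RP| = 52.1 together: it lies at the intersection of circle(B, 60.6) and circle(P, 52.1). With |BP| = 80.45, the foot of the radical line on BP is 46.18 from B and the perpendicular offset is √(60.6² − 46.18²) = 39.24. Taking the left-of-BP solution: R = (43.52, 46.56).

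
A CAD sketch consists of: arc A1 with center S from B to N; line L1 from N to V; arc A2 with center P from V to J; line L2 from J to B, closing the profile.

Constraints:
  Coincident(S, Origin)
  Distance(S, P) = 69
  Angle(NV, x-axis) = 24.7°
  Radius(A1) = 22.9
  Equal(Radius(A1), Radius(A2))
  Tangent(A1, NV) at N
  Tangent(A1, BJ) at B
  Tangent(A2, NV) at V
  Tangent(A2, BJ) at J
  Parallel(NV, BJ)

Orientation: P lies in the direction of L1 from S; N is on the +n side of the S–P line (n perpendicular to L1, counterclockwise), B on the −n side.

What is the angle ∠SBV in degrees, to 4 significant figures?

56.43°

The slot axis is L1's direction at 24.7°, so u = (cos 24.7°, sin 24.7°) = (0.9085, 0.4179) and n = (−sin 24.7°, cos 24.7°) = (-0.4179, 0.9085). S is at the origin and P lies 69.0 along u from S, so P = 69.0·u = (62.69, 28.83). Tangency of A1 to both parallel lines with radius 22.9 puts N and B at S ± 22.9·n: N = (-9.569, 20.80), B = (9.569, -20.80). Equal radii place V and J the same way about P: V = P + 22.9·n = (53.12, 49.64), J = P − 22.9·n = (72.26, 8.028). Then cos ∠SBV = BS·BV / (|BS||BV|), giving 56.43°.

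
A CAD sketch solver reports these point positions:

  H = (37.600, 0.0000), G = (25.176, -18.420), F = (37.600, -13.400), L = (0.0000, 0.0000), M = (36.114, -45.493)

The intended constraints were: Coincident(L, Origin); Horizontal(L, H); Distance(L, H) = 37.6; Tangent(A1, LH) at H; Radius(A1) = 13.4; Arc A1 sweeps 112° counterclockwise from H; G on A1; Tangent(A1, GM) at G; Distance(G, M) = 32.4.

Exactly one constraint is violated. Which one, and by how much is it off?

Distance(G, M) = 32.4 — off by 3.20.

L = (0.00, 0.00) ✓; L.y = 0.00, H.y = 0.00 ✓; |LH| = 37.60 ✓; ∠(FH, HL) = 90.00° ✓; |FH| = 13.40 ✓; bearing(F→G) − bearing(F→H) = 112.0° ✓; |FG| = 13.40 ✓; ∠(FG, GM) = 90.00° ✓; |GM| = 29.20 ✗.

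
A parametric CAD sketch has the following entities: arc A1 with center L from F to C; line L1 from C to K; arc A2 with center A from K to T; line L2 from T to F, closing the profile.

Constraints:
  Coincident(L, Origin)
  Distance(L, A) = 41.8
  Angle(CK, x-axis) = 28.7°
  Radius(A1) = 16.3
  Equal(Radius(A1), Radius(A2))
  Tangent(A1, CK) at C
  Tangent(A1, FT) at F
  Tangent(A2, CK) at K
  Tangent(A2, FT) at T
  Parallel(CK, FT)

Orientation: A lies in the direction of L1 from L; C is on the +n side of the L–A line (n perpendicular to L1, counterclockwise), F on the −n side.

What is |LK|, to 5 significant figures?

44.866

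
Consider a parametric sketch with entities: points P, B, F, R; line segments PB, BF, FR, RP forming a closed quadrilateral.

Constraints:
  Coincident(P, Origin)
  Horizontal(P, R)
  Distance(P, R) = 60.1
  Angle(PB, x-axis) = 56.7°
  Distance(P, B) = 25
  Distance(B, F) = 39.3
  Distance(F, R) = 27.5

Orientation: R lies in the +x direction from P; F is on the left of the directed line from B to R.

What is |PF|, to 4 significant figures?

58.91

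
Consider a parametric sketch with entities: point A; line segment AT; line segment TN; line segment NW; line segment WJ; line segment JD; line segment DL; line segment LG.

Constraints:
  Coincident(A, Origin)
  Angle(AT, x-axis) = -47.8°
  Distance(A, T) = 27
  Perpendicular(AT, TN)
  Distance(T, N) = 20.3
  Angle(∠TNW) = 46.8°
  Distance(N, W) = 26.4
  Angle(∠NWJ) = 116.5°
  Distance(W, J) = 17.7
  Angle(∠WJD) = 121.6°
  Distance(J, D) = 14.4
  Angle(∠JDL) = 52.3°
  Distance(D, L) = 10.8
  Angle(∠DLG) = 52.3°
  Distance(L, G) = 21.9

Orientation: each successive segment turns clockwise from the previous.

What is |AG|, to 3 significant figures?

30.0

A is at the origin; AT runs at -47.8° with length 27.0, so T = (18.1, -20.0). AT is perpendicular to TN, so TN runs at -138°; with |TN| = 20.3, N = (3.10, -33.6). ∠TNW = 46.8° gives NW at 89.0° from the x-axis; with |NW| = 26.4, W = (3.56, -7.24). ∠NWJ = 116.5° gives WJ at 25.5° from the x-axis; with |WJ| = 17.7, J = (19.5, 0.378). ∠WJD = 121.6° gives JD at -32.9° from the x-axis; with |JD| = 14.4, D = (31.6, -7.44). ∠JDL = 52.3° gives DL at -161° from the x-axis; with |DL| = 10.8, L = (21.4, -11.0). ∠DLG = 52.3° gives LG at 71.7° from the x-axis; with |LG| = 21.9, G = (28.3, 9.76). Then |AG| = |G − A| = 30.0.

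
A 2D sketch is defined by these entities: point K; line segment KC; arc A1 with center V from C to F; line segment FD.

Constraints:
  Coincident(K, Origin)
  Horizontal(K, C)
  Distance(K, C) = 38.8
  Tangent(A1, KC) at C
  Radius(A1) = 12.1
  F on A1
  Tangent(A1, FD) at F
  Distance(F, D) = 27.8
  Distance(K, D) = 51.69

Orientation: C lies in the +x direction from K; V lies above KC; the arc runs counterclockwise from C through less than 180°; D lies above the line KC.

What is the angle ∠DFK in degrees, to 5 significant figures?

73.634°

K is at the origin; KC is horizontal with |KC| = 38.8 and C on the +x side, so C = (38.800, 0.0000). Since A1 is tangent to KC there, VC ⟂ KC, so V = C + (0, 12.1) = (38.800, 12.100). Since VF ⟂ FD (tangency), |VD| = √(12.1² + 27.8²) = 30.319 regardless of where F sits on A1. So D lies on both circle(K, 51.69) and circle(V, 30.319); the above-KC intersection is D = (30.964, 41.389). F is the foot of the tangent from D: F = (48.270, 19.632).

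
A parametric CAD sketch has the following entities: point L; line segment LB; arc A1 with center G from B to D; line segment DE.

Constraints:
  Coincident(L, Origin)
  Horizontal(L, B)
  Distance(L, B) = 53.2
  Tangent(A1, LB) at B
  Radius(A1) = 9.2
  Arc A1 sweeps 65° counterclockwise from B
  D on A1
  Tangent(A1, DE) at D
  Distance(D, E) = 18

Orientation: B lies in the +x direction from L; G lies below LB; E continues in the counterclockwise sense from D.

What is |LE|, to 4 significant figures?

43.08

L is at the origin; L and B share the same y with |LB| = 53.2 and B on the +x side, so B = (53.20, 0.000). Tangency of A1 to LB means the radius GB is perpendicular to LB, so G = B + (0, -9.2) = (53.20, -9.200). On A1, B sits at bearing 90° from G; a 65° counterclockwise sweep puts D at bearing 155°, so D = G + 9.2·(cos 155°, sin 155°) = (44.86, -5.312). A1 meets DE tangentially, so GD is at right angles to DE, so DE runs along (−sin 155°, cos 155°); with |DE| = 18.0, E = (37.25, -21.63). Then |LE| = |E − L| = 43.08.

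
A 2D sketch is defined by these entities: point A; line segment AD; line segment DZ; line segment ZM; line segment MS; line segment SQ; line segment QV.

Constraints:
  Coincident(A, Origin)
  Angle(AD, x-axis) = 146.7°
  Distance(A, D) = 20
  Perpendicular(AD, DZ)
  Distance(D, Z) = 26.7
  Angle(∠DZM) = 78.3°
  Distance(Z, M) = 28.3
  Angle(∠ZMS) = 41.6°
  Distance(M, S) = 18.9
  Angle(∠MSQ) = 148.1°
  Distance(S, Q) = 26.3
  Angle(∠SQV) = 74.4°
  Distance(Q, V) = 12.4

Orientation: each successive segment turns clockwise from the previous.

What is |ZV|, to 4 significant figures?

11.47

∠MSQ = 148.1° gives SQ at 144.7° from the x-axis; with |SQ| = 26.3, Q = (-22.38, 29.60). ∠SQV = 74.4° gives QV at 39.10° from the x-axis; with |QV| = 12.4, V = (-12.75, 37.42). Then |ZV| = |V − Z| = 11.47.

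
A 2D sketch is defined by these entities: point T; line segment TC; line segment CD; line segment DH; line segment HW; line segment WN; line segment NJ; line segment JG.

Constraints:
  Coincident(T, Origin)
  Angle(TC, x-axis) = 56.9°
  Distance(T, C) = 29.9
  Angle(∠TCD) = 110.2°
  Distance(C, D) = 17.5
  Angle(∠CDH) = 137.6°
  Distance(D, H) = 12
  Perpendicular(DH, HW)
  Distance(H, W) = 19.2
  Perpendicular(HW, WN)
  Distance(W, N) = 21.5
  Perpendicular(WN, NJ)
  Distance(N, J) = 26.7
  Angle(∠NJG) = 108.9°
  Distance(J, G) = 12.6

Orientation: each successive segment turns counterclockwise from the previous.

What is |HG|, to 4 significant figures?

15.03

T is at the origin; TC runs at 56.9° with length 29.9, so C = (16.33, 25.05). ∠TCD = 110.2° gives CD at 126.7° from the x-axis; with |CD| = 17.5, D = (5.870, 39.08). ∠CDH = 137.6° gives DH at 169.1° from the x-axis; with |DH| = 12.0, H = (-5.913, 41.35). DH is perpendicular to HW, so HW runs at -100.9°; with |HW| = 19.2, W = (-9.544, 22.49). HW is perpendicular to WN, so WN runs at -10.90°; with |WN| = 21.5, N = (11.57, 18.43). WN is perpendicular to NJ, so NJ runs at 79.10°; with |NJ| = 26.7, J = (16.62, 44.65). ∠NJG = 108.9° gives JG at 150.2° from the x-axis; with |JG| = 12.6, G = (5.683, 50.91). Then |HG| = |G − H| = 15.03.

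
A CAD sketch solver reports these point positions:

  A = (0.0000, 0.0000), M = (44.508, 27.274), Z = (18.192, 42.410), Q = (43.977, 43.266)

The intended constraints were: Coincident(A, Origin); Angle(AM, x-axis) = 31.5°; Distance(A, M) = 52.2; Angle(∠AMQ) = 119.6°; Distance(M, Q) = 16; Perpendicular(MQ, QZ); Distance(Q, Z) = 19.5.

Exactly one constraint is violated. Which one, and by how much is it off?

Distance(Q, Z) = 19.5 — off by 6.30.

A = (0.00, 0.00) ✓; AM at 31.50° ✓; |AM| = 52.20 ✓; ∠AMQ = 119.6° ✓; |MQ| = 16.00 ✓; ∠(MQ, QZ) = 90.00° ✓; |QZ| = 25.80 ✗.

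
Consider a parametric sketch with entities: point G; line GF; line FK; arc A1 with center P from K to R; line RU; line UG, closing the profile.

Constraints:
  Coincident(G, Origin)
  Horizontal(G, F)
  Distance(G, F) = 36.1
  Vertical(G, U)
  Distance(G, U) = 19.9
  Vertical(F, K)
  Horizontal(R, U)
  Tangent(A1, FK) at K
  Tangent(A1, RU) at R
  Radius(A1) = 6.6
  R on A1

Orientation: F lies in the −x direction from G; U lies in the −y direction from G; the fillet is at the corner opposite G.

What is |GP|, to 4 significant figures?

32.36

G and U share the same x with |GU| = 19.9 and U on the −y side, so U = (0.000, -19.90). The virtual corner opposite G is at (-36.10, -19.90). The tangent condition forces PK to be normal to FK and tangency of A1 to RU means the radius PR is perpendicular to RU, with radius 6.6, so the center P sits 6.6 in from both sides at P = (-29.50, -13.30). Then |GP| = |P − G| = 32.36.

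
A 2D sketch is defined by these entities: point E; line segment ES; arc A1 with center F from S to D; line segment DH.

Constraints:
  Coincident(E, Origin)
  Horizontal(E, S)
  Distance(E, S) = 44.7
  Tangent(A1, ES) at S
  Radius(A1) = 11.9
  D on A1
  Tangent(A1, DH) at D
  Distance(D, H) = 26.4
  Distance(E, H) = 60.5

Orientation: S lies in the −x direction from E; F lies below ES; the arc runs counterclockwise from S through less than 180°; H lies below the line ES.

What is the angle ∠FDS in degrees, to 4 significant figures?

32.79°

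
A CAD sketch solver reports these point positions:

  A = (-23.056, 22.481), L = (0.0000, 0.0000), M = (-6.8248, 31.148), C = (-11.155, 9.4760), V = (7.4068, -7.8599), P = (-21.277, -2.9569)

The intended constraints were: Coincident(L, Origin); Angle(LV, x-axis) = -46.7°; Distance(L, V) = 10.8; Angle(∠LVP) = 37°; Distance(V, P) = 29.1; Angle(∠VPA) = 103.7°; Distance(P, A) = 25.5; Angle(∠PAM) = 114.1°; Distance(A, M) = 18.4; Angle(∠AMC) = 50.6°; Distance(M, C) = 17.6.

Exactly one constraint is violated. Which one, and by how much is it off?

Distance(M, C) = 17.6 — off by 4.50.

L = (0.00, 0.00) ✓; LV at -46.70° ✓; |LV| = 10.80 ✓; ∠LVP = 37.00° ✓; |VP| = 29.10 ✓; ∠VPA = 103.7° ✓; |PA| = 25.50 ✓; ∠PAM = 114.1° ✓; |AM| = 18.40 ✓; ∠AMC = 50.60° ✓; |MC| = 22.10 ✗.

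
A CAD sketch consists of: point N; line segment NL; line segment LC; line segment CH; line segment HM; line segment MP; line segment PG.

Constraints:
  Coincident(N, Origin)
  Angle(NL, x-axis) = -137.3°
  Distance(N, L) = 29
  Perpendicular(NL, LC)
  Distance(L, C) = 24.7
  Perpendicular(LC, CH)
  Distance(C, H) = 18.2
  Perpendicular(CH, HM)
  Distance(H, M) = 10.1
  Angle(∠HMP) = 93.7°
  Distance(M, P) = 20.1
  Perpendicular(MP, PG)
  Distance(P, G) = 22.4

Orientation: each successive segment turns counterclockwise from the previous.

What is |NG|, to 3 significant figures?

48.1

N is at the origin; NL runs at -137.3° with length 29.0, so L = (-21.3, -19.7). NL ⟂ LC, so LC runs at -47.3°; with |LC| = 24.7, C = (-4.56, -37.8). LC ⟂ CH, so CH runs at 42.7°; with |CH| = 18.2, H = (8.81, -25.5). CH is perpendicular to HM, so HM runs at 133°; with |HM| = 10.1, M = (1.96, -18.1). ∠HMP = 93.7° gives MP at -141° from the x-axis; with |MP| = 20.1, P = (-13.7, -30.7). MP ⟂ PG, so PG runs at -51.0°; with |PG| = 22.4, G = (0.440, -48.1). Then |NG| = |G − N| = 48.1.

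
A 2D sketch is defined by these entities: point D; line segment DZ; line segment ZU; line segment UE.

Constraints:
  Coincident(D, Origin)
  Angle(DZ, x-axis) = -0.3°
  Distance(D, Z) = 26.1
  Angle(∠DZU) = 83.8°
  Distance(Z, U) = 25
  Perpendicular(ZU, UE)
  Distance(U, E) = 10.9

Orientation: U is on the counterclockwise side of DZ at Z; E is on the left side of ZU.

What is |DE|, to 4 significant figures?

26.80

D is at the origin; DZ runs at -0.3° with length 26.1, so Z = 26.1·(cos -0.3°, sin -0.3°) = (26.10, -0.1367). ∠DZU = 83.8°, so ZU runs at -0.3° + (180° − 83.8°) = 95.90° from the x-axis; with |ZU| = 25.0, U = Z + 25.0·(cos 95.90°, sin 95.90°) = (23.53, 24.73). The perpendicularity gives UE at right angles to ZU; with |UE| = 10.9 on the left of ZU, E = U + 10.9·(-0.9947, -0.1028) = (12.69, 23.61). Then |DE| = |E − D| = 26.80.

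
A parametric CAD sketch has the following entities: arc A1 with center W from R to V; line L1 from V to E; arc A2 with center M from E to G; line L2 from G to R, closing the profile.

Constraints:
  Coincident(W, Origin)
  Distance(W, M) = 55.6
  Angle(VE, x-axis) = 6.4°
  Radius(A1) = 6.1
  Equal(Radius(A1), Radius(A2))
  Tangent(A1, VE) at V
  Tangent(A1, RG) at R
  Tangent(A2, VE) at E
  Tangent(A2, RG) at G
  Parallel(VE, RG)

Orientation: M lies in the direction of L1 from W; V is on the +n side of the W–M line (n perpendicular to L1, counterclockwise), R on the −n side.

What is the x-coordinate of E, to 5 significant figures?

54.574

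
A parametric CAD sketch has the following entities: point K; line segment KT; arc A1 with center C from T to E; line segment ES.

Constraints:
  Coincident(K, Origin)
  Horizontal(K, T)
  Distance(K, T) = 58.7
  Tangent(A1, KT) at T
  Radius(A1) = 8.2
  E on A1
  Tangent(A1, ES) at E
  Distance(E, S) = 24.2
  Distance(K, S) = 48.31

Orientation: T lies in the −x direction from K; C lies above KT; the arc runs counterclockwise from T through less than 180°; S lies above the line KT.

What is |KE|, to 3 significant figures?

51.6

Checks: |CE| = 8.200 ✓; ∠(CE, ES) = 90.00° ✓; |ES| = 24.20 ✓; |KS| = 48.31 ✓.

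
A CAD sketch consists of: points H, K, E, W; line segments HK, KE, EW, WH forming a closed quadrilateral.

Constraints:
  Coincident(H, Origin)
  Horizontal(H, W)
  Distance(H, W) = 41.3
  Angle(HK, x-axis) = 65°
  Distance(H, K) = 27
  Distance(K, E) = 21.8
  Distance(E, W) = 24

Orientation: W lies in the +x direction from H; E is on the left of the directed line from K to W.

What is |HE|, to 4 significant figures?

40.08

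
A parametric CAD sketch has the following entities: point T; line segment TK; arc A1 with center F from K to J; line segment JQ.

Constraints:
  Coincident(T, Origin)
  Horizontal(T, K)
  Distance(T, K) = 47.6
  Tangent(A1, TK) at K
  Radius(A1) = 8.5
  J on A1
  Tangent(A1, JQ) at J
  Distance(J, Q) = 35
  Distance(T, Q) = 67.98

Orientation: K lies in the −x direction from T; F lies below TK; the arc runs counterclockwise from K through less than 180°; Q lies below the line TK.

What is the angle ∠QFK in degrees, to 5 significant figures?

173.68°

Checks: |FJ| = 8.500 ✓; ∠(FJ, JQ) = 90.00° ✓; |JQ| = 35.00 ✓; |TQ| = 67.98 ✓.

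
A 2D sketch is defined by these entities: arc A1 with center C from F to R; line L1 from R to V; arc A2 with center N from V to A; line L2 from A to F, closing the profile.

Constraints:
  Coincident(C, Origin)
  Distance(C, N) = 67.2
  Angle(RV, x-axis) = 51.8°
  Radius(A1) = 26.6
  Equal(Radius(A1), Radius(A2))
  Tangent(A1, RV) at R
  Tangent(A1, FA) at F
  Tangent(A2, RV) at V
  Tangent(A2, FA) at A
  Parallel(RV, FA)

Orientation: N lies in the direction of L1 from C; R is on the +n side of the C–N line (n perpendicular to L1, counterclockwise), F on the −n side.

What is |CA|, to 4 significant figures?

72.27

The slot axis is L1's direction at 51.8°, so u = (cos 51.8°, sin 51.8°) = (0.6184, 0.7859) and n = (−sin 51.8°, cos 51.8°) = (-0.7859, 0.6184). C is at the origin and N lies 67.2 along u from C, so N = 67.2·u = (41.56, 52.81). Tangency of A1 to both parallel lines with radius 26.6 puts R and F at C ± 26.6·n: R = (-20.90, 16.45), F = (20.90, -16.45). Equal radii place V and A the same way about N: V = N + 26.6·n = (20.65, 69.26), A = N − 26.6·n = (62.46, 36.36). Then |CA| = |A − C| = 72.27.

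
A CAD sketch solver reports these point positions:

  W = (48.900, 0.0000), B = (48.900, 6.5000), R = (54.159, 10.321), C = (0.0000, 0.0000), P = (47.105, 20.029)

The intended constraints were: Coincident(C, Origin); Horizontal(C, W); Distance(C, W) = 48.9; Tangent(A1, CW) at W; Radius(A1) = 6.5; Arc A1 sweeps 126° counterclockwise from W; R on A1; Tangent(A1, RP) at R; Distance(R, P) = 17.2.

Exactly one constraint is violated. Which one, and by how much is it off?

Distance(R, P) = 17.2 — off by 5.20.

C = (0.00, 0.00) ✓; C.y = 0.00, W.y = 0.00 ✓; |CW| = 48.90 ✓; ∠(BW, WC) = 90.00° ✓; |BW| = 6.500 ✓; bearing(B→R) − bearing(B→W) = 126.0° ✓; |BR| = 6.501 ✓; ∠(BR, RP) = 90.00° ✓; |RP| = 12.00 ✗.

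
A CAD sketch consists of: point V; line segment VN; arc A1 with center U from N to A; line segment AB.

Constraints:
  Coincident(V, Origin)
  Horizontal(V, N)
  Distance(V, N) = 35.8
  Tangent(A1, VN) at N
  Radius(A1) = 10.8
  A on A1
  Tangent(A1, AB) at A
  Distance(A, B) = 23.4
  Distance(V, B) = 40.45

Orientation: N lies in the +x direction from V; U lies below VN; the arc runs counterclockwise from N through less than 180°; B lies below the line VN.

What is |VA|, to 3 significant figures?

26.9

Checks: ∠(UN, NV) = 90.00° ✓; |UN| = 10.80 ✓; |UA| = 10.80 ✓; ∠(UA, AB) = 90.00° ✓; |AB| = 23.40 ✓; |VB| = 40.45 ✓.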